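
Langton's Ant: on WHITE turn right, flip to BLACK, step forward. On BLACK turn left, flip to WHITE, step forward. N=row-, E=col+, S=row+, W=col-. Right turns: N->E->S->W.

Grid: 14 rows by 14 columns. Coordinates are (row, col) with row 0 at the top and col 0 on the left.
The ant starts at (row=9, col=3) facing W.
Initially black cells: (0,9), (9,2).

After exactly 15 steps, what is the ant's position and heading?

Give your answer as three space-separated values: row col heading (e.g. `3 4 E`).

Step 1: on WHITE (9,3): turn R to N, flip to black, move to (8,3). |black|=3
Step 2: on WHITE (8,3): turn R to E, flip to black, move to (8,4). |black|=4
Step 3: on WHITE (8,4): turn R to S, flip to black, move to (9,4). |black|=5
Step 4: on WHITE (9,4): turn R to W, flip to black, move to (9,3). |black|=6
Step 5: on BLACK (9,3): turn L to S, flip to white, move to (10,3). |black|=5
Step 6: on WHITE (10,3): turn R to W, flip to black, move to (10,2). |black|=6
Step 7: on WHITE (10,2): turn R to N, flip to black, move to (9,2). |black|=7
Step 8: on BLACK (9,2): turn L to W, flip to white, move to (9,1). |black|=6
Step 9: on WHITE (9,1): turn R to N, flip to black, move to (8,1). |black|=7
Step 10: on WHITE (8,1): turn R to E, flip to black, move to (8,2). |black|=8
Step 11: on WHITE (8,2): turn R to S, flip to black, move to (9,2). |black|=9
Step 12: on WHITE (9,2): turn R to W, flip to black, move to (9,1). |black|=10
Step 13: on BLACK (9,1): turn L to S, flip to white, move to (10,1). |black|=9
Step 14: on WHITE (10,1): turn R to W, flip to black, move to (10,0). |black|=10
Step 15: on WHITE (10,0): turn R to N, flip to black, move to (9,0). |black|=11

Answer: 9 0 N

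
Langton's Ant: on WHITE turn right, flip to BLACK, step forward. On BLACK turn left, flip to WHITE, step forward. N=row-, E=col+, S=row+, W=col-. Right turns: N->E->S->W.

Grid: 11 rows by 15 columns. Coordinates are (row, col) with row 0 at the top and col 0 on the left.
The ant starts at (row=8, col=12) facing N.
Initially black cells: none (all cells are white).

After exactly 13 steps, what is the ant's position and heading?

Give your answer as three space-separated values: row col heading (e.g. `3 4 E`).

Answer: 8 11 E

Derivation:
Step 1: on WHITE (8,12): turn R to E, flip to black, move to (8,13). |black|=1
Step 2: on WHITE (8,13): turn R to S, flip to black, move to (9,13). |black|=2
Step 3: on WHITE (9,13): turn R to W, flip to black, move to (9,12). |black|=3
Step 4: on WHITE (9,12): turn R to N, flip to black, move to (8,12). |black|=4
Step 5: on BLACK (8,12): turn L to W, flip to white, move to (8,11). |black|=3
Step 6: on WHITE (8,11): turn R to N, flip to black, move to (7,11). |black|=4
Step 7: on WHITE (7,11): turn R to E, flip to black, move to (7,12). |black|=5
Step 8: on WHITE (7,12): turn R to S, flip to black, move to (8,12). |black|=6
Step 9: on WHITE (8,12): turn R to W, flip to black, move to (8,11). |black|=7
Step 10: on BLACK (8,11): turn L to S, flip to white, move to (9,11). |black|=6
Step 11: on WHITE (9,11): turn R to W, flip to black, move to (9,10). |black|=7
Step 12: on WHITE (9,10): turn R to N, flip to black, move to (8,10). |black|=8
Step 13: on WHITE (8,10): turn R to E, flip to black, move to (8,11). |black|=9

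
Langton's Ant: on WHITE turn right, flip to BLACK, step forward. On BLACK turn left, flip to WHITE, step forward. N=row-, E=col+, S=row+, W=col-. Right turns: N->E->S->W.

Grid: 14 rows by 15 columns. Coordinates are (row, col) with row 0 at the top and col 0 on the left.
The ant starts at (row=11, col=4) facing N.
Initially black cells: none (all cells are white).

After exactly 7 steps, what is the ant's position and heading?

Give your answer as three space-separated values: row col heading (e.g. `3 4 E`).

Step 1: on WHITE (11,4): turn R to E, flip to black, move to (11,5). |black|=1
Step 2: on WHITE (11,5): turn R to S, flip to black, move to (12,5). |black|=2
Step 3: on WHITE (12,5): turn R to W, flip to black, move to (12,4). |black|=3
Step 4: on WHITE (12,4): turn R to N, flip to black, move to (11,4). |black|=4
Step 5: on BLACK (11,4): turn L to W, flip to white, move to (11,3). |black|=3
Step 6: on WHITE (11,3): turn R to N, flip to black, move to (10,3). |black|=4
Step 7: on WHITE (10,3): turn R to E, flip to black, move to (10,4). |black|=5

Answer: 10 4 E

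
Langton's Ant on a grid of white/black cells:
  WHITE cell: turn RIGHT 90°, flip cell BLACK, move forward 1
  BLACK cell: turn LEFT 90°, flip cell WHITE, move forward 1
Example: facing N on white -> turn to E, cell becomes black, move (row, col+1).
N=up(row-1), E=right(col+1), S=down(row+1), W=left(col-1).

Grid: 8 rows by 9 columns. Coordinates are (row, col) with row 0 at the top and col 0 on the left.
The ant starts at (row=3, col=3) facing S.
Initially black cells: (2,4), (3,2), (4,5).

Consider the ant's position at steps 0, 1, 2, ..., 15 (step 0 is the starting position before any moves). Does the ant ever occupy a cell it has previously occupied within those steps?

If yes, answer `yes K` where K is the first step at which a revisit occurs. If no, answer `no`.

Step 1: on WHITE (3,3): turn R to W, flip to black, move to (3,2). |black|=4 — new cell
Step 2: on BLACK (3,2): turn L to S, flip to white, move to (4,2). |black|=3 — new cell
Step 3: on WHITE (4,2): turn R to W, flip to black, move to (4,1). |black|=4 — new cell
Step 4: on WHITE (4,1): turn R to N, flip to black, move to (3,1). |black|=5 — new cell
Step 5: on WHITE (3,1): turn R to E, flip to black, move to (3,2). |black|=6 — REVISIT

Answer: yes 5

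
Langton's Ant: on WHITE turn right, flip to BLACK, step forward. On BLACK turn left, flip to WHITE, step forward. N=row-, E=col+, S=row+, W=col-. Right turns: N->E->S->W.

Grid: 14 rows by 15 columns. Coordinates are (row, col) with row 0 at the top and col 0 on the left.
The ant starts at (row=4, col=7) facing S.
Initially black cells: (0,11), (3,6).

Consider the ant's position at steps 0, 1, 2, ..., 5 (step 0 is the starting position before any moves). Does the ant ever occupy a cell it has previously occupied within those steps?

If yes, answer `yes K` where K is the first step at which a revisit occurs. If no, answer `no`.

Step 1: on WHITE (4,7): turn R to W, flip to black, move to (4,6). |black|=3 — new cell
Step 2: on WHITE (4,6): turn R to N, flip to black, move to (3,6). |black|=4 — new cell
Step 3: on BLACK (3,6): turn L to W, flip to white, move to (3,5). |black|=3 — new cell
Step 4: on WHITE (3,5): turn R to N, flip to black, move to (2,5). |black|=4 — new cell
Step 5: on WHITE (2,5): turn R to E, flip to black, move to (2,6). |black|=5 — new cell
No revisit within 5 steps.

Answer: no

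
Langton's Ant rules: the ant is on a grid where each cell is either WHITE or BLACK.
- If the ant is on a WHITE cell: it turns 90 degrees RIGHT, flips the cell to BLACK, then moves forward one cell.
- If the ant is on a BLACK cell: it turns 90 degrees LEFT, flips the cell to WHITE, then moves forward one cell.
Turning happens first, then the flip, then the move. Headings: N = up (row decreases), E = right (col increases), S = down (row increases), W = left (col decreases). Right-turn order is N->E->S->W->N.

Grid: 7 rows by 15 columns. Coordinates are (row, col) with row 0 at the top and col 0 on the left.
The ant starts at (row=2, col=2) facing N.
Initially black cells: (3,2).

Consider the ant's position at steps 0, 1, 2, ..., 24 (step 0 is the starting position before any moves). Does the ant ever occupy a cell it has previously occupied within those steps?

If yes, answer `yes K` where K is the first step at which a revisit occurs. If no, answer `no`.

Step 1: on WHITE (2,2): turn R to E, flip to black, move to (2,3). |black|=2 — new cell
Step 2: on WHITE (2,3): turn R to S, flip to black, move to (3,3). |black|=3 — new cell
Step 3: on WHITE (3,3): turn R to W, flip to black, move to (3,2). |black|=4 — new cell
Step 4: on BLACK (3,2): turn L to S, flip to white, move to (4,2). |black|=3 — new cell
Step 5: on WHITE (4,2): turn R to W, flip to black, move to (4,1). |black|=4 — new cell
Step 6: on WHITE (4,1): turn R to N, flip to black, move to (3,1). |black|=5 — new cell
Step 7: on WHITE (3,1): turn R to E, flip to black, move to (3,2). |black|=6 — REVISIT

Answer: yes 7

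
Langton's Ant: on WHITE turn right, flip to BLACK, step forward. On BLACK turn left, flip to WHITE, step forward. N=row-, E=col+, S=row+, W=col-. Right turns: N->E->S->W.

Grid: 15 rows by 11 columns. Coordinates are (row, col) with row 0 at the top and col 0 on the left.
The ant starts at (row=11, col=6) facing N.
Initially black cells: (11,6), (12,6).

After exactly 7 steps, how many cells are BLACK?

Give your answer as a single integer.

Answer: 5

Derivation:
Step 1: on BLACK (11,6): turn L to W, flip to white, move to (11,5). |black|=1
Step 2: on WHITE (11,5): turn R to N, flip to black, move to (10,5). |black|=2
Step 3: on WHITE (10,5): turn R to E, flip to black, move to (10,6). |black|=3
Step 4: on WHITE (10,6): turn R to S, flip to black, move to (11,6). |black|=4
Step 5: on WHITE (11,6): turn R to W, flip to black, move to (11,5). |black|=5
Step 6: on BLACK (11,5): turn L to S, flip to white, move to (12,5). |black|=4
Step 7: on WHITE (12,5): turn R to W, flip to black, move to (12,4). |black|=5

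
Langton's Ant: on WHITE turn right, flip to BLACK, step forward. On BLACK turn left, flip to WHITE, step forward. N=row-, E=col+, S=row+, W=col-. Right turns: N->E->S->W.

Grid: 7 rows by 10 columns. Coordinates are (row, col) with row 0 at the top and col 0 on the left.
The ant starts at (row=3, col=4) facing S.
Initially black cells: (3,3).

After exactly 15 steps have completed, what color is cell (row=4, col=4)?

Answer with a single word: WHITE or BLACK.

Step 1: on WHITE (3,4): turn R to W, flip to black, move to (3,3). |black|=2
Step 2: on BLACK (3,3): turn L to S, flip to white, move to (4,3). |black|=1
Step 3: on WHITE (4,3): turn R to W, flip to black, move to (4,2). |black|=2
Step 4: on WHITE (4,2): turn R to N, flip to black, move to (3,2). |black|=3
Step 5: on WHITE (3,2): turn R to E, flip to black, move to (3,3). |black|=4
Step 6: on WHITE (3,3): turn R to S, flip to black, move to (4,3). |black|=5
Step 7: on BLACK (4,3): turn L to E, flip to white, move to (4,4). |black|=4
Step 8: on WHITE (4,4): turn R to S, flip to black, move to (5,4). |black|=5
Step 9: on WHITE (5,4): turn R to W, flip to black, move to (5,3). |black|=6
Step 10: on WHITE (5,3): turn R to N, flip to black, move to (4,3). |black|=7
Step 11: on WHITE (4,3): turn R to E, flip to black, move to (4,4). |black|=8
Step 12: on BLACK (4,4): turn L to N, flip to white, move to (3,4). |black|=7
Step 13: on BLACK (3,4): turn L to W, flip to white, move to (3,3). |black|=6
Step 14: on BLACK (3,3): turn L to S, flip to white, move to (4,3). |black|=5
Step 15: on BLACK (4,3): turn L to E, flip to white, move to (4,4). |black|=4

Answer: WHITE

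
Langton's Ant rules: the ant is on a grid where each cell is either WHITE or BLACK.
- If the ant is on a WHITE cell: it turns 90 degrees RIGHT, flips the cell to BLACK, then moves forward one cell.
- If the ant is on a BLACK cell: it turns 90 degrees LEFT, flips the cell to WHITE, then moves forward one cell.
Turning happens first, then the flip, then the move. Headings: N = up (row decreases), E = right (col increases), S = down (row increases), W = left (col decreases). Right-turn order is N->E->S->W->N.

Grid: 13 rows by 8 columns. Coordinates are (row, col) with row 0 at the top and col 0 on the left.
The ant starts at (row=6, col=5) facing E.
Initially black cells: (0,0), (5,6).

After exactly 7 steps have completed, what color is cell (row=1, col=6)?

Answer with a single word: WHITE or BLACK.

Answer: WHITE

Derivation:
Step 1: on WHITE (6,5): turn R to S, flip to black, move to (7,5). |black|=3
Step 2: on WHITE (7,5): turn R to W, flip to black, move to (7,4). |black|=4
Step 3: on WHITE (7,4): turn R to N, flip to black, move to (6,4). |black|=5
Step 4: on WHITE (6,4): turn R to E, flip to black, move to (6,5). |black|=6
Step 5: on BLACK (6,5): turn L to N, flip to white, move to (5,5). |black|=5
Step 6: on WHITE (5,5): turn R to E, flip to black, move to (5,6). |black|=6
Step 7: on BLACK (5,6): turn L to N, flip to white, move to (4,6). |black|=5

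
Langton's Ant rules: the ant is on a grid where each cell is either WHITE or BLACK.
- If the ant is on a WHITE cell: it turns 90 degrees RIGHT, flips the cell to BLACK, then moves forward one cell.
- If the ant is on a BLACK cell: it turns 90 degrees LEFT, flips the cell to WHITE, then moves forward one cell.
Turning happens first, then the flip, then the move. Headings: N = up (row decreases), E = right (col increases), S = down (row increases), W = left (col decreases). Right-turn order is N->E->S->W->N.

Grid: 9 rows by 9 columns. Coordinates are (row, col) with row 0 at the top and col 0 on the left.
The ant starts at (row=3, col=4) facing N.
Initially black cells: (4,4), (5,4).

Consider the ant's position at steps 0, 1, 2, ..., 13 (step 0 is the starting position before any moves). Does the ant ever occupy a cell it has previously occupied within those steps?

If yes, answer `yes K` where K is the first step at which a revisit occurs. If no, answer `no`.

Answer: yes 8

Derivation:
Step 1: on WHITE (3,4): turn R to E, flip to black, move to (3,5). |black|=3 — new cell
Step 2: on WHITE (3,5): turn R to S, flip to black, move to (4,5). |black|=4 — new cell
Step 3: on WHITE (4,5): turn R to W, flip to black, move to (4,4). |black|=5 — new cell
Step 4: on BLACK (4,4): turn L to S, flip to white, move to (5,4). |black|=4 — new cell
Step 5: on BLACK (5,4): turn L to E, flip to white, move to (5,5). |black|=3 — new cell
Step 6: on WHITE (5,5): turn R to S, flip to black, move to (6,5). |black|=4 — new cell
Step 7: on WHITE (6,5): turn R to W, flip to black, move to (6,4). |black|=5 — new cell
Step 8: on WHITE (6,4): turn R to N, flip to black, move to (5,4). |black|=6 — REVISIT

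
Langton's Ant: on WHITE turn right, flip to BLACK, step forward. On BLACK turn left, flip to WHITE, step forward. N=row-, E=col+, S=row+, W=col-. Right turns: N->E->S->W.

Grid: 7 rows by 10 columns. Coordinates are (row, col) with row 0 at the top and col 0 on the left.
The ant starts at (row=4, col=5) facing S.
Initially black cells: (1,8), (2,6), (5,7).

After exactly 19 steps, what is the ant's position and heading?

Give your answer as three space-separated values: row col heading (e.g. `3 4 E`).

Step 1: on WHITE (4,5): turn R to W, flip to black, move to (4,4). |black|=4
Step 2: on WHITE (4,4): turn R to N, flip to black, move to (3,4). |black|=5
Step 3: on WHITE (3,4): turn R to E, flip to black, move to (3,5). |black|=6
Step 4: on WHITE (3,5): turn R to S, flip to black, move to (4,5). |black|=7
Step 5: on BLACK (4,5): turn L to E, flip to white, move to (4,6). |black|=6
Step 6: on WHITE (4,6): turn R to S, flip to black, move to (5,6). |black|=7
Step 7: on WHITE (5,6): turn R to W, flip to black, move to (5,5). |black|=8
Step 8: on WHITE (5,5): turn R to N, flip to black, move to (4,5). |black|=9
Step 9: on WHITE (4,5): turn R to E, flip to black, move to (4,6). |black|=10
Step 10: on BLACK (4,6): turn L to N, flip to white, move to (3,6). |black|=9
Step 11: on WHITE (3,6): turn R to E, flip to black, move to (3,7). |black|=10
Step 12: on WHITE (3,7): turn R to S, flip to black, move to (4,7). |black|=11
Step 13: on WHITE (4,7): turn R to W, flip to black, move to (4,6). |black|=12
Step 14: on WHITE (4,6): turn R to N, flip to black, move to (3,6). |black|=13
Step 15: on BLACK (3,6): turn L to W, flip to white, move to (3,5). |black|=12
Step 16: on BLACK (3,5): turn L to S, flip to white, move to (4,5). |black|=11
Step 17: on BLACK (4,5): turn L to E, flip to white, move to (4,6). |black|=10
Step 18: on BLACK (4,6): turn L to N, flip to white, move to (3,6). |black|=9
Step 19: on WHITE (3,6): turn R to E, flip to black, move to (3,7). |black|=10

Answer: 3 7 E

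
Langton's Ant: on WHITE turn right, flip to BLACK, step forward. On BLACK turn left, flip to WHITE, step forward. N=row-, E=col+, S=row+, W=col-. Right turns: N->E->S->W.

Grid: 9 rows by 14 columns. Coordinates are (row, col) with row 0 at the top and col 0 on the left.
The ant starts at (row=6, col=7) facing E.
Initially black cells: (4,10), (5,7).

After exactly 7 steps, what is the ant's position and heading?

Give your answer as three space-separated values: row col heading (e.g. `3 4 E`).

Step 1: on WHITE (6,7): turn R to S, flip to black, move to (7,7). |black|=3
Step 2: on WHITE (7,7): turn R to W, flip to black, move to (7,6). |black|=4
Step 3: on WHITE (7,6): turn R to N, flip to black, move to (6,6). |black|=5
Step 4: on WHITE (6,6): turn R to E, flip to black, move to (6,7). |black|=6
Step 5: on BLACK (6,7): turn L to N, flip to white, move to (5,7). |black|=5
Step 6: on BLACK (5,7): turn L to W, flip to white, move to (5,6). |black|=4
Step 7: on WHITE (5,6): turn R to N, flip to black, move to (4,6). |black|=5

Answer: 4 6 N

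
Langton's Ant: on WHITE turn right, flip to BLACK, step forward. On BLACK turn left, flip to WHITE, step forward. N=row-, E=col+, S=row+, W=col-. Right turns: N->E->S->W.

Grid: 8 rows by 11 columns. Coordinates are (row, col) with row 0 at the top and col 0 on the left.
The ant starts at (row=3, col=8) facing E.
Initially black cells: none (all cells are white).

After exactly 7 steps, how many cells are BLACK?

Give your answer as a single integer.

Answer: 5

Derivation:
Step 1: on WHITE (3,8): turn R to S, flip to black, move to (4,8). |black|=1
Step 2: on WHITE (4,8): turn R to W, flip to black, move to (4,7). |black|=2
Step 3: on WHITE (4,7): turn R to N, flip to black, move to (3,7). |black|=3
Step 4: on WHITE (3,7): turn R to E, flip to black, move to (3,8). |black|=4
Step 5: on BLACK (3,8): turn L to N, flip to white, move to (2,8). |black|=3
Step 6: on WHITE (2,8): turn R to E, flip to black, move to (2,9). |black|=4
Step 7: on WHITE (2,9): turn R to S, flip to black, move to (3,9). |black|=5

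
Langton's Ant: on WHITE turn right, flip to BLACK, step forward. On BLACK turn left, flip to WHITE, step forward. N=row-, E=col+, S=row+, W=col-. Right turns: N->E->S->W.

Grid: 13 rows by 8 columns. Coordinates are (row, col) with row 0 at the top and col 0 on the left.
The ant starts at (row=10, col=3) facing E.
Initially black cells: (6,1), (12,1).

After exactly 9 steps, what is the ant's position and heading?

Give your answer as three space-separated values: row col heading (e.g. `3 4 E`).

Step 1: on WHITE (10,3): turn R to S, flip to black, move to (11,3). |black|=3
Step 2: on WHITE (11,3): turn R to W, flip to black, move to (11,2). |black|=4
Step 3: on WHITE (11,2): turn R to N, flip to black, move to (10,2). |black|=5
Step 4: on WHITE (10,2): turn R to E, flip to black, move to (10,3). |black|=6
Step 5: on BLACK (10,3): turn L to N, flip to white, move to (9,3). |black|=5
Step 6: on WHITE (9,3): turn R to E, flip to black, move to (9,4). |black|=6
Step 7: on WHITE (9,4): turn R to S, flip to black, move to (10,4). |black|=7
Step 8: on WHITE (10,4): turn R to W, flip to black, move to (10,3). |black|=8
Step 9: on WHITE (10,3): turn R to N, flip to black, move to (9,3). |black|=9

Answer: 9 3 N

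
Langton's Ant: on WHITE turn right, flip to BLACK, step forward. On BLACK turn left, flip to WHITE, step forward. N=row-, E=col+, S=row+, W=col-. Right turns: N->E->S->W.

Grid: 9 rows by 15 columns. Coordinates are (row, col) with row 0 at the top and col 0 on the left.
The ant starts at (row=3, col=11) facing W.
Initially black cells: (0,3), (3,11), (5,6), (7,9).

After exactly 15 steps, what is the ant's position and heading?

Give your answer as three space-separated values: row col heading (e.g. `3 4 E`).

Answer: 3 12 N

Derivation:
Step 1: on BLACK (3,11): turn L to S, flip to white, move to (4,11). |black|=3
Step 2: on WHITE (4,11): turn R to W, flip to black, move to (4,10). |black|=4
Step 3: on WHITE (4,10): turn R to N, flip to black, move to (3,10). |black|=5
Step 4: on WHITE (3,10): turn R to E, flip to black, move to (3,11). |black|=6
Step 5: on WHITE (3,11): turn R to S, flip to black, move to (4,11). |black|=7
Step 6: on BLACK (4,11): turn L to E, flip to white, move to (4,12). |black|=6
Step 7: on WHITE (4,12): turn R to S, flip to black, move to (5,12). |black|=7
Step 8: on WHITE (5,12): turn R to W, flip to black, move to (5,11). |black|=8
Step 9: on WHITE (5,11): turn R to N, flip to black, move to (4,11). |black|=9
Step 10: on WHITE (4,11): turn R to E, flip to black, move to (4,12). |black|=10
Step 11: on BLACK (4,12): turn L to N, flip to white, move to (3,12). |black|=9
Step 12: on WHITE (3,12): turn R to E, flip to black, move to (3,13). |black|=10
Step 13: on WHITE (3,13): turn R to S, flip to black, move to (4,13). |black|=11
Step 14: on WHITE (4,13): turn R to W, flip to black, move to (4,12). |black|=12
Step 15: on WHITE (4,12): turn R to N, flip to black, move to (3,12). |black|=13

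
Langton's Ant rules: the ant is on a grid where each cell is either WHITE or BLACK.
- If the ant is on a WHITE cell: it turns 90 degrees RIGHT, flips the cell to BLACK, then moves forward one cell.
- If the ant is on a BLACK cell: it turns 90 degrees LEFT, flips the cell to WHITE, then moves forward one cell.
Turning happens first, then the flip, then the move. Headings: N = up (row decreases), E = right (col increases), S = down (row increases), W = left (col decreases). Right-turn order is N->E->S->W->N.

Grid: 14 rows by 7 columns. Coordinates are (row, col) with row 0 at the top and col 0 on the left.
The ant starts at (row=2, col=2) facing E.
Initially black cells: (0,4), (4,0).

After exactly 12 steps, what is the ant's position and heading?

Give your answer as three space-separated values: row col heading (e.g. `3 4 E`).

Step 1: on WHITE (2,2): turn R to S, flip to black, move to (3,2). |black|=3
Step 2: on WHITE (3,2): turn R to W, flip to black, move to (3,1). |black|=4
Step 3: on WHITE (3,1): turn R to N, flip to black, move to (2,1). |black|=5
Step 4: on WHITE (2,1): turn R to E, flip to black, move to (2,2). |black|=6
Step 5: on BLACK (2,2): turn L to N, flip to white, move to (1,2). |black|=5
Step 6: on WHITE (1,2): turn R to E, flip to black, move to (1,3). |black|=6
Step 7: on WHITE (1,3): turn R to S, flip to black, move to (2,3). |black|=7
Step 8: on WHITE (2,3): turn R to W, flip to black, move to (2,2). |black|=8
Step 9: on WHITE (2,2): turn R to N, flip to black, move to (1,2). |black|=9
Step 10: on BLACK (1,2): turn L to W, flip to white, move to (1,1). |black|=8
Step 11: on WHITE (1,1): turn R to N, flip to black, move to (0,1). |black|=9
Step 12: on WHITE (0,1): turn R to E, flip to black, move to (0,2). |black|=10

Answer: 0 2 E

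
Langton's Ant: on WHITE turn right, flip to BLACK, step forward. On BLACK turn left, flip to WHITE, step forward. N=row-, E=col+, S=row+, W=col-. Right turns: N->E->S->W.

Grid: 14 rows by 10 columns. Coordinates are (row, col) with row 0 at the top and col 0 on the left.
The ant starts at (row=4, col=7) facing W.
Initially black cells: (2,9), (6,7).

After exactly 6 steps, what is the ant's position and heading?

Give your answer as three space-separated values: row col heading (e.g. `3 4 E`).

Step 1: on WHITE (4,7): turn R to N, flip to black, move to (3,7). |black|=3
Step 2: on WHITE (3,7): turn R to E, flip to black, move to (3,8). |black|=4
Step 3: on WHITE (3,8): turn R to S, flip to black, move to (4,8). |black|=5
Step 4: on WHITE (4,8): turn R to W, flip to black, move to (4,7). |black|=6
Step 5: on BLACK (4,7): turn L to S, flip to white, move to (5,7). |black|=5
Step 6: on WHITE (5,7): turn R to W, flip to black, move to (5,6). |black|=6

Answer: 5 6 W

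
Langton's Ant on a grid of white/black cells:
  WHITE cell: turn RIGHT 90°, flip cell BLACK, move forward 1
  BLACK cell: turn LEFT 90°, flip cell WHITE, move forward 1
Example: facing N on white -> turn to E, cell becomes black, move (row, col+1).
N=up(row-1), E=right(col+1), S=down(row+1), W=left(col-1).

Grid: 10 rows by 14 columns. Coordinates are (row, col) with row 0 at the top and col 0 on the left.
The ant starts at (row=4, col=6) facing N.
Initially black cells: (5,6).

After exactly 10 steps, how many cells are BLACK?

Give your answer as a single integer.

Step 1: on WHITE (4,6): turn R to E, flip to black, move to (4,7). |black|=2
Step 2: on WHITE (4,7): turn R to S, flip to black, move to (5,7). |black|=3
Step 3: on WHITE (5,7): turn R to W, flip to black, move to (5,6). |black|=4
Step 4: on BLACK (5,6): turn L to S, flip to white, move to (6,6). |black|=3
Step 5: on WHITE (6,6): turn R to W, flip to black, move to (6,5). |black|=4
Step 6: on WHITE (6,5): turn R to N, flip to black, move to (5,5). |black|=5
Step 7: on WHITE (5,5): turn R to E, flip to black, move to (5,6). |black|=6
Step 8: on WHITE (5,6): turn R to S, flip to black, move to (6,6). |black|=7
Step 9: on BLACK (6,6): turn L to E, flip to white, move to (6,7). |black|=6
Step 10: on WHITE (6,7): turn R to S, flip to black, move to (7,7). |black|=7

Answer: 7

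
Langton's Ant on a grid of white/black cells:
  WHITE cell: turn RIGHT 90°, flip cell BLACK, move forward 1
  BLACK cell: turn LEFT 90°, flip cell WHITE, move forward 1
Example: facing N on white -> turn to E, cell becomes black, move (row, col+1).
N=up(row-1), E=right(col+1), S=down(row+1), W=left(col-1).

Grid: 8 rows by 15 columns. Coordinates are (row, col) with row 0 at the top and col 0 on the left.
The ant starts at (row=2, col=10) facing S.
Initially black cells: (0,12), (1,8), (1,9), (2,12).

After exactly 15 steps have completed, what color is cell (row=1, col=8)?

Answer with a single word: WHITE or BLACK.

Step 1: on WHITE (2,10): turn R to W, flip to black, move to (2,9). |black|=5
Step 2: on WHITE (2,9): turn R to N, flip to black, move to (1,9). |black|=6
Step 3: on BLACK (1,9): turn L to W, flip to white, move to (1,8). |black|=5
Step 4: on BLACK (1,8): turn L to S, flip to white, move to (2,8). |black|=4
Step 5: on WHITE (2,8): turn R to W, flip to black, move to (2,7). |black|=5
Step 6: on WHITE (2,7): turn R to N, flip to black, move to (1,7). |black|=6
Step 7: on WHITE (1,7): turn R to E, flip to black, move to (1,8). |black|=7
Step 8: on WHITE (1,8): turn R to S, flip to black, move to (2,8). |black|=8
Step 9: on BLACK (2,8): turn L to E, flip to white, move to (2,9). |black|=7
Step 10: on BLACK (2,9): turn L to N, flip to white, move to (1,9). |black|=6
Step 11: on WHITE (1,9): turn R to E, flip to black, move to (1,10). |black|=7
Step 12: on WHITE (1,10): turn R to S, flip to black, move to (2,10). |black|=8
Step 13: on BLACK (2,10): turn L to E, flip to white, move to (2,11). |black|=7
Step 14: on WHITE (2,11): turn R to S, flip to black, move to (3,11). |black|=8
Step 15: on WHITE (3,11): turn R to W, flip to black, move to (3,10). |black|=9

Answer: BLACK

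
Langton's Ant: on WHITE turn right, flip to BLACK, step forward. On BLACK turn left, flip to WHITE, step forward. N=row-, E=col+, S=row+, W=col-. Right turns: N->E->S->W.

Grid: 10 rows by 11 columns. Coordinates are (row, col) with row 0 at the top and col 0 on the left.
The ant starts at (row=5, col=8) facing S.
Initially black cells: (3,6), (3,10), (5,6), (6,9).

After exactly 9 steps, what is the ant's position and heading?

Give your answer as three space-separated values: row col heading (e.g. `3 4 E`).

Answer: 7 9 W

Derivation:
Step 1: on WHITE (5,8): turn R to W, flip to black, move to (5,7). |black|=5
Step 2: on WHITE (5,7): turn R to N, flip to black, move to (4,7). |black|=6
Step 3: on WHITE (4,7): turn R to E, flip to black, move to (4,8). |black|=7
Step 4: on WHITE (4,8): turn R to S, flip to black, move to (5,8). |black|=8
Step 5: on BLACK (5,8): turn L to E, flip to white, move to (5,9). |black|=7
Step 6: on WHITE (5,9): turn R to S, flip to black, move to (6,9). |black|=8
Step 7: on BLACK (6,9): turn L to E, flip to white, move to (6,10). |black|=7
Step 8: on WHITE (6,10): turn R to S, flip to black, move to (7,10). |black|=8
Step 9: on WHITE (7,10): turn R to W, flip to black, move to (7,9). |black|=9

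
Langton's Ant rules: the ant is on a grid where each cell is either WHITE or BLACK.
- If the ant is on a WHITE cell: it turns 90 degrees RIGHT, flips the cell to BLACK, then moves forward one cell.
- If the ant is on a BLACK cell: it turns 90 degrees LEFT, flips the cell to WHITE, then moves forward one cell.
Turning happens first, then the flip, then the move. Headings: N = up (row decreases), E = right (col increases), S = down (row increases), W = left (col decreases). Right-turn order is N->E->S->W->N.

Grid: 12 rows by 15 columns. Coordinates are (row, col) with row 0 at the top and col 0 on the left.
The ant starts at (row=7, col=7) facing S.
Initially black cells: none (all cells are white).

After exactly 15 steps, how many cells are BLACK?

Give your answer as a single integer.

Step 1: on WHITE (7,7): turn R to W, flip to black, move to (7,6). |black|=1
Step 2: on WHITE (7,6): turn R to N, flip to black, move to (6,6). |black|=2
Step 3: on WHITE (6,6): turn R to E, flip to black, move to (6,7). |black|=3
Step 4: on WHITE (6,7): turn R to S, flip to black, move to (7,7). |black|=4
Step 5: on BLACK (7,7): turn L to E, flip to white, move to (7,8). |black|=3
Step 6: on WHITE (7,8): turn R to S, flip to black, move to (8,8). |black|=4
Step 7: on WHITE (8,8): turn R to W, flip to black, move to (8,7). |black|=5
Step 8: on WHITE (8,7): turn R to N, flip to black, move to (7,7). |black|=6
Step 9: on WHITE (7,7): turn R to E, flip to black, move to (7,8). |black|=7
Step 10: on BLACK (7,8): turn L to N, flip to white, move to (6,8). |black|=6
Step 11: on WHITE (6,8): turn R to E, flip to black, move to (6,9). |black|=7
Step 12: on WHITE (6,9): turn R to S, flip to black, move to (7,9). |black|=8
Step 13: on WHITE (7,9): turn R to W, flip to black, move to (7,8). |black|=9
Step 14: on WHITE (7,8): turn R to N, flip to black, move to (6,8). |black|=10
Step 15: on BLACK (6,8): turn L to W, flip to white, move to (6,7). |black|=9

Answer: 9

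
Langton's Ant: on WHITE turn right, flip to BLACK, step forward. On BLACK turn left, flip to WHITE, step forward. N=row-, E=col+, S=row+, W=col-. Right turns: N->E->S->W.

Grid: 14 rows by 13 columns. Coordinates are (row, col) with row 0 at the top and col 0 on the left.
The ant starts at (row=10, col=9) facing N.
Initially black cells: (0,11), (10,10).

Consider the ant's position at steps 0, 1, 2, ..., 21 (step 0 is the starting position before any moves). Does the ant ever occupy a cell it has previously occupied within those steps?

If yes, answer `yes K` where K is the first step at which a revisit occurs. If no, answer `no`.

Step 1: on WHITE (10,9): turn R to E, flip to black, move to (10,10). |black|=3 — new cell
Step 2: on BLACK (10,10): turn L to N, flip to white, move to (9,10). |black|=2 — new cell
Step 3: on WHITE (9,10): turn R to E, flip to black, move to (9,11). |black|=3 — new cell
Step 4: on WHITE (9,11): turn R to S, flip to black, move to (10,11). |black|=4 — new cell
Step 5: on WHITE (10,11): turn R to W, flip to black, move to (10,10). |black|=5 — REVISIT

Answer: yes 5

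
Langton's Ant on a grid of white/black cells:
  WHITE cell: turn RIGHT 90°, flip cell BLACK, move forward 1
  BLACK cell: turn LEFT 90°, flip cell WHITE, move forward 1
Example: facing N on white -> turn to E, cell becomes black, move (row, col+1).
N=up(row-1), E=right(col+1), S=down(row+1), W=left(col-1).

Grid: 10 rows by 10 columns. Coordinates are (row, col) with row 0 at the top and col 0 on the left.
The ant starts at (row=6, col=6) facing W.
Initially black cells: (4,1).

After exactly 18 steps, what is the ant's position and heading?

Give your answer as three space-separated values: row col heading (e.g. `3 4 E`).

Step 1: on WHITE (6,6): turn R to N, flip to black, move to (5,6). |black|=2
Step 2: on WHITE (5,6): turn R to E, flip to black, move to (5,7). |black|=3
Step 3: on WHITE (5,7): turn R to S, flip to black, move to (6,7). |black|=4
Step 4: on WHITE (6,7): turn R to W, flip to black, move to (6,6). |black|=5
Step 5: on BLACK (6,6): turn L to S, flip to white, move to (7,6). |black|=4
Step 6: on WHITE (7,6): turn R to W, flip to black, move to (7,5). |black|=5
Step 7: on WHITE (7,5): turn R to N, flip to black, move to (6,5). |black|=6
Step 8: on WHITE (6,5): turn R to E, flip to black, move to (6,6). |black|=7
Step 9: on WHITE (6,6): turn R to S, flip to black, move to (7,6). |black|=8
Step 10: on BLACK (7,6): turn L to E, flip to white, move to (7,7). |black|=7
Step 11: on WHITE (7,7): turn R to S, flip to black, move to (8,7). |black|=8
Step 12: on WHITE (8,7): turn R to W, flip to black, move to (8,6). |black|=9
Step 13: on WHITE (8,6): turn R to N, flip to black, move to (7,6). |black|=10
Step 14: on WHITE (7,6): turn R to E, flip to black, move to (7,7). |black|=11
Step 15: on BLACK (7,7): turn L to N, flip to white, move to (6,7). |black|=10
Step 16: on BLACK (6,7): turn L to W, flip to white, move to (6,6). |black|=9
Step 17: on BLACK (6,6): turn L to S, flip to white, move to (7,6). |black|=8
Step 18: on BLACK (7,6): turn L to E, flip to white, move to (7,7). |black|=7

Answer: 7 7 E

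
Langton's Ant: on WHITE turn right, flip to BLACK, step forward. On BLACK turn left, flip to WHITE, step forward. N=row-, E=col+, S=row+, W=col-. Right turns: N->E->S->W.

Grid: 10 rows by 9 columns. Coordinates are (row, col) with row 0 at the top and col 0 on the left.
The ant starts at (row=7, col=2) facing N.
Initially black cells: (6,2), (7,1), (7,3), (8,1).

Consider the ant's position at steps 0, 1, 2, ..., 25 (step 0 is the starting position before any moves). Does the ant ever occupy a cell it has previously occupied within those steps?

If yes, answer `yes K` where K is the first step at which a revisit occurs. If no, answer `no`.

Step 1: on WHITE (7,2): turn R to E, flip to black, move to (7,3). |black|=5 — new cell
Step 2: on BLACK (7,3): turn L to N, flip to white, move to (6,3). |black|=4 — new cell
Step 3: on WHITE (6,3): turn R to E, flip to black, move to (6,4). |black|=5 — new cell
Step 4: on WHITE (6,4): turn R to S, flip to black, move to (7,4). |black|=6 — new cell
Step 5: on WHITE (7,4): turn R to W, flip to black, move to (7,3). |black|=7 — REVISIT

Answer: yes 5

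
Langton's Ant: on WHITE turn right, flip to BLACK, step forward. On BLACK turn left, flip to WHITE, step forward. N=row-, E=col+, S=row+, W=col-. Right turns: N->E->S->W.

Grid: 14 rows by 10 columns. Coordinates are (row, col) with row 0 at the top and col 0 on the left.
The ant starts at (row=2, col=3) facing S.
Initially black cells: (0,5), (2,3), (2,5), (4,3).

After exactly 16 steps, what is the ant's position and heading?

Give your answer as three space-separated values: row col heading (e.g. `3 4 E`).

Answer: 2 7 S

Derivation:
Step 1: on BLACK (2,3): turn L to E, flip to white, move to (2,4). |black|=3
Step 2: on WHITE (2,4): turn R to S, flip to black, move to (3,4). |black|=4
Step 3: on WHITE (3,4): turn R to W, flip to black, move to (3,3). |black|=5
Step 4: on WHITE (3,3): turn R to N, flip to black, move to (2,3). |black|=6
Step 5: on WHITE (2,3): turn R to E, flip to black, move to (2,4). |black|=7
Step 6: on BLACK (2,4): turn L to N, flip to white, move to (1,4). |black|=6
Step 7: on WHITE (1,4): turn R to E, flip to black, move to (1,5). |black|=7
Step 8: on WHITE (1,5): turn R to S, flip to black, move to (2,5). |black|=8
Step 9: on BLACK (2,5): turn L to E, flip to white, move to (2,6). |black|=7
Step 10: on WHITE (2,6): turn R to S, flip to black, move to (3,6). |black|=8
Step 11: on WHITE (3,6): turn R to W, flip to black, move to (3,5). |black|=9
Step 12: on WHITE (3,5): turn R to N, flip to black, move to (2,5). |black|=10
Step 13: on WHITE (2,5): turn R to E, flip to black, move to (2,6). |black|=11
Step 14: on BLACK (2,6): turn L to N, flip to white, move to (1,6). |black|=10
Step 15: on WHITE (1,6): turn R to E, flip to black, move to (1,7). |black|=11
Step 16: on WHITE (1,7): turn R to S, flip to black, move to (2,7). |black|=12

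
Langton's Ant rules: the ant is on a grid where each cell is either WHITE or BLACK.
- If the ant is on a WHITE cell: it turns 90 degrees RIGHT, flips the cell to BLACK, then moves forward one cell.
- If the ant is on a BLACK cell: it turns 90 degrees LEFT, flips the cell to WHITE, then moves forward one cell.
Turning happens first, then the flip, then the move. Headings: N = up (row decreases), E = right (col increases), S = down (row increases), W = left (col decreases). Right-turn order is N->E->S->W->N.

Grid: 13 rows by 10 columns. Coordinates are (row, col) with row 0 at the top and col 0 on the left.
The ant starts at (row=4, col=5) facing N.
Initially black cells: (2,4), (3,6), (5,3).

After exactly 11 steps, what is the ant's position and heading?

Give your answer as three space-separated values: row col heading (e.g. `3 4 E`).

Step 1: on WHITE (4,5): turn R to E, flip to black, move to (4,6). |black|=4
Step 2: on WHITE (4,6): turn R to S, flip to black, move to (5,6). |black|=5
Step 3: on WHITE (5,6): turn R to W, flip to black, move to (5,5). |black|=6
Step 4: on WHITE (5,5): turn R to N, flip to black, move to (4,5). |black|=7
Step 5: on BLACK (4,5): turn L to W, flip to white, move to (4,4). |black|=6
Step 6: on WHITE (4,4): turn R to N, flip to black, move to (3,4). |black|=7
Step 7: on WHITE (3,4): turn R to E, flip to black, move to (3,5). |black|=8
Step 8: on WHITE (3,5): turn R to S, flip to black, move to (4,5). |black|=9
Step 9: on WHITE (4,5): turn R to W, flip to black, move to (4,4). |black|=10
Step 10: on BLACK (4,4): turn L to S, flip to white, move to (5,4). |black|=9
Step 11: on WHITE (5,4): turn R to W, flip to black, move to (5,3). |black|=10

Answer: 5 3 W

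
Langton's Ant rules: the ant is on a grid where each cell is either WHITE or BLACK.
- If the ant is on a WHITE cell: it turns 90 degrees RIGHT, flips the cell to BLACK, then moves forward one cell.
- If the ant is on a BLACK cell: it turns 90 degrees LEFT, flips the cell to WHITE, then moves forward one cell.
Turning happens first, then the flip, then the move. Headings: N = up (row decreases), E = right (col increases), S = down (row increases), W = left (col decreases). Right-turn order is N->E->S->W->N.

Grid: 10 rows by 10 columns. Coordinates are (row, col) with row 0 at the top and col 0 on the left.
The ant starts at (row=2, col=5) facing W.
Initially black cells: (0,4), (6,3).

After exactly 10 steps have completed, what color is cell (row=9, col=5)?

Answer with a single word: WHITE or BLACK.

Answer: WHITE

Derivation:
Step 1: on WHITE (2,5): turn R to N, flip to black, move to (1,5). |black|=3
Step 2: on WHITE (1,5): turn R to E, flip to black, move to (1,6). |black|=4
Step 3: on WHITE (1,6): turn R to S, flip to black, move to (2,6). |black|=5
Step 4: on WHITE (2,6): turn R to W, flip to black, move to (2,5). |black|=6
Step 5: on BLACK (2,5): turn L to S, flip to white, move to (3,5). |black|=5
Step 6: on WHITE (3,5): turn R to W, flip to black, move to (3,4). |black|=6
Step 7: on WHITE (3,4): turn R to N, flip to black, move to (2,4). |black|=7
Step 8: on WHITE (2,4): turn R to E, flip to black, move to (2,5). |black|=8
Step 9: on WHITE (2,5): turn R to S, flip to black, move to (3,5). |black|=9
Step 10: on BLACK (3,5): turn L to E, flip to white, move to (3,6). |black|=8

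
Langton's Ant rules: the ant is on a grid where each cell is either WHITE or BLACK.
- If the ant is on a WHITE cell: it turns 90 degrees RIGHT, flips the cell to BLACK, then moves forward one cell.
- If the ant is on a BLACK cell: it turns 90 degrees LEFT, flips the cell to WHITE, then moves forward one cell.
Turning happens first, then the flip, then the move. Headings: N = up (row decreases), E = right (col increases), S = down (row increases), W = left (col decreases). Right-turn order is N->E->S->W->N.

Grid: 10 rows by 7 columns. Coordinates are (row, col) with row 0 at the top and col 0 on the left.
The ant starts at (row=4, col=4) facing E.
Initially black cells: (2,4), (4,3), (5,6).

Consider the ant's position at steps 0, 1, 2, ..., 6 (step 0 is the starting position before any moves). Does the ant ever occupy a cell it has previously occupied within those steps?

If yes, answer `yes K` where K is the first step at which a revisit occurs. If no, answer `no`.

Answer: no

Derivation:
Step 1: on WHITE (4,4): turn R to S, flip to black, move to (5,4). |black|=4 — new cell
Step 2: on WHITE (5,4): turn R to W, flip to black, move to (5,3). |black|=5 — new cell
Step 3: on WHITE (5,3): turn R to N, flip to black, move to (4,3). |black|=6 — new cell
Step 4: on BLACK (4,3): turn L to W, flip to white, move to (4,2). |black|=5 — new cell
Step 5: on WHITE (4,2): turn R to N, flip to black, move to (3,2). |black|=6 — new cell
Step 6: on WHITE (3,2): turn R to E, flip to black, move to (3,3). |black|=7 — new cell
No revisit within 6 steps.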